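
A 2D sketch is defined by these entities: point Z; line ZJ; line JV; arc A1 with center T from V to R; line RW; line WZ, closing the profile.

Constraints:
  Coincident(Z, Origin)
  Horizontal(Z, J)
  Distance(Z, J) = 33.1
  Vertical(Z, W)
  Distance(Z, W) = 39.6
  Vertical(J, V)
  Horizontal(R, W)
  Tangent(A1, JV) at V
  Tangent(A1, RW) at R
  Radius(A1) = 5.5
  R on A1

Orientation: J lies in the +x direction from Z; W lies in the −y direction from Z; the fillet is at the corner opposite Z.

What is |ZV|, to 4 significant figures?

47.52

The virtual corner opposite Z is at (33.10, -39.60). The tangent condition forces TV to be normal to JV and tangency of A1 to RW means the radius TR is perpendicular to RW, with radius 5.5, so the center T sits 5.5 in from both sides at T = (27.60, -34.10). That places the tangent points at V = (33.10, -34.10) on JV and R = (27.60, -39.60) on RW. Then |ZV| = |V − Z| = 47.52.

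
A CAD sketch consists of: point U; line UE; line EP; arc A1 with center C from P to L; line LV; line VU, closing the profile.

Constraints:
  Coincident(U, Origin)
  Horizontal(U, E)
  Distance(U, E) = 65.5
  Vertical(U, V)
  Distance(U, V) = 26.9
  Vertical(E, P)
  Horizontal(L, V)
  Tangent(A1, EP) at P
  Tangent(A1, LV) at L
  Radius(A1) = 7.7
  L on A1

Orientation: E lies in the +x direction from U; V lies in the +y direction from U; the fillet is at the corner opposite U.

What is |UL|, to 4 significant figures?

63.75

U is at the origin; UE is horizontal with |UE| = 65.5 and E on the +x side, so E = (65.50, 0.000). U and V share the same x with |UV| = 26.9 and V on the +y side, so V = (0.000, 26.90). The virtual corner opposite U is at (65.50, 26.90). The tangent condition forces CP to be normal to EP and since A1 is tangent to LV there, CL ⟂ LV, with radius 7.7, so the center C sits 7.7 in from both sides at C = (57.80, 19.20). That places the tangent points at P = (65.50, 19.20) on EP and L = (57.80, 26.90) on LV. Then |UL| = |L − U| = 63.75.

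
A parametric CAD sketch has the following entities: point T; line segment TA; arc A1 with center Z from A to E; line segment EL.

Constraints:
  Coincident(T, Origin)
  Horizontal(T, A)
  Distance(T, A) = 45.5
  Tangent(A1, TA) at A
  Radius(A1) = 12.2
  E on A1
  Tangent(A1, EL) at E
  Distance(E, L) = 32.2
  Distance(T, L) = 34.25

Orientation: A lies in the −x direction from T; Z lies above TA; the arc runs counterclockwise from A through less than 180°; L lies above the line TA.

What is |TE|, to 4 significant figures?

36.16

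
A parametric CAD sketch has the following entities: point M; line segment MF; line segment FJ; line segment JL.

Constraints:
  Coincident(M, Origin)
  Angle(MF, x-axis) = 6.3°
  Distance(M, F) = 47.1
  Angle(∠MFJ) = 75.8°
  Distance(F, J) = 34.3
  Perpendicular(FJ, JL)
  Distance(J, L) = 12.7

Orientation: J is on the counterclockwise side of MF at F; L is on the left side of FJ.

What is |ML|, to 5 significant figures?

40.047

M is at the origin; MF runs at 6.3° with length 47.1, so F = 47.1·(cos 6.3°, sin 6.3°) = (46.816, 5.1685). ∠MFJ = 75.8°, so FJ runs at 6.3° + (180° − 75.8°) = 110.50° from the x-axis; with |FJ| = 34.3, J = F + 34.3·(cos 110.50°, sin 110.50°) = (34.803, 37.296). FJ is perpendicular to JL; with |JL| = 12.7 on the left of FJ, L = J + 12.7·(-0.93667, -0.35021) = (22.908, 32.849). Then |ML| = |L − M| = 40.047.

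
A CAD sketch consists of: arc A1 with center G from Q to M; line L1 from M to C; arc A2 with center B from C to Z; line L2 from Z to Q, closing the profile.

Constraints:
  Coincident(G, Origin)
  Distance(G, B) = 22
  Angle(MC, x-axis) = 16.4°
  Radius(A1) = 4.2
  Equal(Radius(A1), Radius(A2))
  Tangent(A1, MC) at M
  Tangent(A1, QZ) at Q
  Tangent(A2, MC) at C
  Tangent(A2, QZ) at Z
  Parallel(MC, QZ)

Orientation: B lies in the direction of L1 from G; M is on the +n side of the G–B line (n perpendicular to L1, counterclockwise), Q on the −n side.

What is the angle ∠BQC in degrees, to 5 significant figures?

10.090°

Tangency of A1 to both parallel lines with radius 4.2 puts M and Q at G ± 4.2·n: M = (-1.1858, 4.0291), Q = (1.1858, -4.0291). Equal radii place C and Z the same way about B: C = B + 4.2·n = (19.919, 10.241), Z = B − 4.2·n = (22.291, 2.1824). Then cos ∠BQC = QB·QC / (|QB||QC|), giving 10.090°.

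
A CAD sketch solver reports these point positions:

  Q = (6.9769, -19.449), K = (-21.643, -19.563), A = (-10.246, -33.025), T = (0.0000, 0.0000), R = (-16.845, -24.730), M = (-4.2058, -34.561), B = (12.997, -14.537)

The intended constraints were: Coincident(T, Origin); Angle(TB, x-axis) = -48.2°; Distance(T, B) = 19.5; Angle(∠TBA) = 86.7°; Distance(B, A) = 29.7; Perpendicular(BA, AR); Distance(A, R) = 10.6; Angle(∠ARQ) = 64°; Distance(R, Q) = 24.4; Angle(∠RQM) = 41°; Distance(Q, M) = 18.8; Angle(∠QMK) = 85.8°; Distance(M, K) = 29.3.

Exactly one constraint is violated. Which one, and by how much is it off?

Distance(M, K) = 29.3 — off by 6.30.

T = (0.00, 0.00) ✓; TB at -48.20° ✓; |TB| = 19.50 ✓; ∠TBA = 86.70° ✓; |BA| = 29.70 ✓; ∠(BA, AR) = 90.00° ✓; |AR| = 10.60 ✓; ∠ARQ = 64.00° ✓; |RQ| = 24.40 ✓; ∠RQM = 41.00° ✓; |QM| = 18.80 ✓; ∠QMK = 85.80° ✓; |MK| = 23.00 ✗.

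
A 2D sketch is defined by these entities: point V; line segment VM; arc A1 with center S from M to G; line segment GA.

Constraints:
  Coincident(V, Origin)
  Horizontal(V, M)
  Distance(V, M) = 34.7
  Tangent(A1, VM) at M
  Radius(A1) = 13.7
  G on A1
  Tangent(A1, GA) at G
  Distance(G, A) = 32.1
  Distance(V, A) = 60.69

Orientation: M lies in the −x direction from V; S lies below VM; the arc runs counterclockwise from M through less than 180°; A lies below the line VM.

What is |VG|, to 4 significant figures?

51.00

V is at the origin; VM is horizontal with |VM| = 34.7 and M on the −x side, so M = (-34.70, 0.000). The tangent condition forces SM to be normal to VM, so S = M + (0, -13.7) = (-34.70, -13.70). Since SG ⟂ GA (tangency), |SA| = √(13.7² + 32.1²) = 34.90 regardless of where G sits on A1. So A lies on both circle(V, 60.69) and circle(S, 34.90); the below-VM intersection is A = (-36.40, -48.56). G is the foot of the tangent from A: G = (-47.55, -18.46).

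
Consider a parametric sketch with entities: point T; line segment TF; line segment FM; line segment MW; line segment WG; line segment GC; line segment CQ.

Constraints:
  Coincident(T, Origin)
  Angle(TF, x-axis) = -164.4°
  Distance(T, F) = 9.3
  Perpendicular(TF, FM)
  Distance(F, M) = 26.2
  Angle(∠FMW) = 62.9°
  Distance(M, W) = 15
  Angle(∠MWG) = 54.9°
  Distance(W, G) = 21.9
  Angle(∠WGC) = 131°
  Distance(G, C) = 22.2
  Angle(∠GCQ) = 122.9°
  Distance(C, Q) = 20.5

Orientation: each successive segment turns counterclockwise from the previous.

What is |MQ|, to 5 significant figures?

32.793

T is at the origin; TF runs at -164.4° with length 9.3, so F = (-8.9574, -2.5010). TF ⟂ FM, so FM runs at -74.400°; with |FM| = 26.2, M = (-1.9117, -27.736). ∠FMW = 62.9° gives MW at 42.700° from the x-axis; with |MW| = 15.0, W = (9.1120, -17.563). ∠MWG = 54.9° gives WG at 167.80° from the x-axis; with |WG| = 21.9, G = (-12.293, -12.935). ∠WGC = 131.0° gives GC at -143.20° from the x-axis; with |GC| = 22.2, C = (-30.070, -26.234). ∠GCQ = 122.9° gives CQ at -86.100° from the x-axis; with |CQ| = 20.5, Q = (-28.675, -46.686). Then |MQ| = |Q − M| = 32.793.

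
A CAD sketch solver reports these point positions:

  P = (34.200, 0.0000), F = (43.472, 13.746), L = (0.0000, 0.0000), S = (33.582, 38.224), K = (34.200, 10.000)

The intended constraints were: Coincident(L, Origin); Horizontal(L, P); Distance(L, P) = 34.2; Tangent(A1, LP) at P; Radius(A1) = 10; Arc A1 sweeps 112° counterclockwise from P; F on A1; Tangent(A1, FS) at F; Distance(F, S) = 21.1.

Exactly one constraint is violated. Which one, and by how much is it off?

Distance(F, S) = 21.1 — off by 5.30.

L = (0.00, 0.00) ✓; L.y = 0.00, P.y = 0.00 ✓; |LP| = 34.20 ✓; ∠(KP, PL) = 90.00° ✓; |KP| = 10.00 ✓; bearing(K→F) − bearing(K→P) = 112.0° ✓; |KF| = 10.00 ✓; ∠(KF, FS) = 90.00° ✓; |FS| = 26.40 ✗.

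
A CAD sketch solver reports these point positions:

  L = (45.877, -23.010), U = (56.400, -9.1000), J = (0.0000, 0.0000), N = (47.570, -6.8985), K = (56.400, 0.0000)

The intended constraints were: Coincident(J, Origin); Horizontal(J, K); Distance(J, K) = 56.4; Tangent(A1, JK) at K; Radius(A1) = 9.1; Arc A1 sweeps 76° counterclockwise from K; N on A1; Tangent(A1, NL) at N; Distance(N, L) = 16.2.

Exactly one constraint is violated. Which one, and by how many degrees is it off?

Tangent(A1, NL) at N — off by 8.00°.

J = (0.00, 0.00) ✓; J.y = 0.00, K.y = 0.00 ✓; |JK| = 56.40 ✓; ∠(UK, KJ) = 90.00° ✓; |UK| = 9.100 ✓; bearing(U→N) − bearing(U→K) = 76.00° ✓; |UN| = 9.100 ✓; ∠(UN, NL) = 82.00° ✗; |NL| = 16.20 ✓.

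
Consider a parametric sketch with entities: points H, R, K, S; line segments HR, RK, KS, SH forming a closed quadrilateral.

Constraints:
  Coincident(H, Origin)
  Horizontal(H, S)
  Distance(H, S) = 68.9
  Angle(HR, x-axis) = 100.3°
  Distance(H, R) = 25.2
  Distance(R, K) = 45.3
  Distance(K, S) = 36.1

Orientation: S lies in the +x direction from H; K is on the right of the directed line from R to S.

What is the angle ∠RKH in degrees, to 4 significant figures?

32.99°

Checks: |RK| = 45.30 ✓; |KS| = 36.10 ✓.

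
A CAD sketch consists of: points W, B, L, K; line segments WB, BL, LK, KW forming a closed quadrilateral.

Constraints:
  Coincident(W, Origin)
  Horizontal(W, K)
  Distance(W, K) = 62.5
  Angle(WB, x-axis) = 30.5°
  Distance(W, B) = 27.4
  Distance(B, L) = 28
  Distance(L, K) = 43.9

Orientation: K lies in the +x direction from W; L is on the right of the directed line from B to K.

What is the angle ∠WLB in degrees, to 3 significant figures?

61.8°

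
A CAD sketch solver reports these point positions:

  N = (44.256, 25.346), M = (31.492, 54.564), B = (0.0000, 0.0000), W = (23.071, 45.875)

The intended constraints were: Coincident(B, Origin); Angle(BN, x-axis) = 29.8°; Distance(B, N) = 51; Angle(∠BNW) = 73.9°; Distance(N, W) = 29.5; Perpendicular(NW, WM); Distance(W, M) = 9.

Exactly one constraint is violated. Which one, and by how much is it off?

Distance(W, M) = 9 — off by 3.10.

B = (0.00, 0.00) ✓; BN at 29.80° ✓; |BN| = 51.00 ✓; ∠BNW = 73.90° ✓; |NW| = 29.50 ✓; ∠(NW, WM) = 90.00° ✓; |WM| = 12.10 ✗.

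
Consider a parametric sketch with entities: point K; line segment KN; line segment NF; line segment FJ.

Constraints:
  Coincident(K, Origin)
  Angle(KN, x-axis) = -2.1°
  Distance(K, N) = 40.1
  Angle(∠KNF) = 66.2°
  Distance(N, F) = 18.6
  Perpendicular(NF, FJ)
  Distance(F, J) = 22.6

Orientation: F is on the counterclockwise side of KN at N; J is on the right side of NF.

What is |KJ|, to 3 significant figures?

59.3

∠KNF = 66.2°, so NF runs at -2.1° + (180° − 66.2°) = 112° from the x-axis; with |NF| = 18.6, F = N + 18.6·(cos 112°, sin 112°) = (33.2, 15.8). The perpendicularity gives FJ at right angles to NF; with |FJ| = 22.6 on the right of NF, J = F + 22.6·(0.929, 0.370) = (54.2, 24.2). Then |KJ| = |J − K| = 59.3.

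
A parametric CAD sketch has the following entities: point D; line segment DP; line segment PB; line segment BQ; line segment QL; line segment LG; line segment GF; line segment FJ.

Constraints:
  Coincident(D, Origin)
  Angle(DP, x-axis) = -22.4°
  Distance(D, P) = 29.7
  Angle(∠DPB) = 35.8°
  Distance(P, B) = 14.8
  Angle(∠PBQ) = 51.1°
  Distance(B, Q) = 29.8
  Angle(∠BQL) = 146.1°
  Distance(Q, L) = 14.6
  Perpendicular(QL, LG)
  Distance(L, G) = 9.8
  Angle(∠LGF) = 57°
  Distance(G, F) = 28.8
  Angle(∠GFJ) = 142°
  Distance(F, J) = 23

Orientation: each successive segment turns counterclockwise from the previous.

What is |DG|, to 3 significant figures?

44.9

D is at the origin; DP runs at -22.4° with length 29.7, so P = (27.5, -11.3). ∠DPB = 35.8° gives PB at 122° from the x-axis; with |PB| = 14.8, B = (19.7, 1.26). ∠PBQ = 51.1° gives BQ at -109° from the x-axis; with |BQ| = 29.8, Q = (9.81, -26.9). ∠BQL = 146.1° gives QL at -75.4° from the x-axis; with |QL| = 14.6, L = (13.5, -41.0). QL ⟂ LG, so LG runs at 14.6°; with |LG| = 9.8, G = (23.0, -38.5). Then |DG| = |G − D| = 44.9.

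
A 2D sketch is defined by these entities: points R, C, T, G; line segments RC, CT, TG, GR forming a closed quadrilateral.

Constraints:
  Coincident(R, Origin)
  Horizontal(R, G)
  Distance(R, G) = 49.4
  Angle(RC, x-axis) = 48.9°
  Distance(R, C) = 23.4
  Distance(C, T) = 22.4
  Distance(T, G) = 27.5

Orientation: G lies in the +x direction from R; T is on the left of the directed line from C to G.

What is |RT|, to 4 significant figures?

44.10

Checks: |CT| = 22.40 ✓; |TG| = 27.50 ✓.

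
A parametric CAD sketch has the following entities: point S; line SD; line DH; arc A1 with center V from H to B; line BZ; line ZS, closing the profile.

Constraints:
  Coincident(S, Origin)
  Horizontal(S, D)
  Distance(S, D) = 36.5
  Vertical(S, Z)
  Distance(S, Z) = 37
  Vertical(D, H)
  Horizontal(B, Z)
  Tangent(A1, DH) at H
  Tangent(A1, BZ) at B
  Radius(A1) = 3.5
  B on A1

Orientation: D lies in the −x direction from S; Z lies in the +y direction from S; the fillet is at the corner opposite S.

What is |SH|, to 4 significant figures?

49.54

The virtual corner opposite S is at (-36.50, 37.00). A1 meets DH tangentially, so VH is at right angles to DH and tangency of A1 to BZ means the radius VB is perpendicular to BZ, with radius 3.5, so the center V sits 3.5 in from both sides at V = (-33.00, 33.50). That places the tangent points at H = (-36.50, 33.50) on DH and B = (-33.00, 37.00) on BZ. Then |SH| = |H − S| = 49.54.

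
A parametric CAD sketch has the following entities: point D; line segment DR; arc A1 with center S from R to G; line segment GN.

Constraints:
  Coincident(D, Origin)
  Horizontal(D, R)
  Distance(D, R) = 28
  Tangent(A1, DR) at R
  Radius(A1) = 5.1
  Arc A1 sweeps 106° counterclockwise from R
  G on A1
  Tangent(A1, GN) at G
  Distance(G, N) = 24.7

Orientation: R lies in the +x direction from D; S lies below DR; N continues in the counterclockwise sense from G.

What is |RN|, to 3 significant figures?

30.3

D is at the origin; DR is horizontal with |DR| = 28.0 and R on the +x side, so R = (28.0, 0.00). The tangent condition forces SR to be normal to DR, so S = R + (0, -5.1) = (28.0, -5.10). On A1, R sits at bearing 90° from S; a 106° counterclockwise sweep puts G at bearing 196°, so G = S + 5.1·(cos 196°, sin 196°) = (23.1, -6.51). The tangent condition forces SG to be normal to GN, so GN runs along (−sin 196°, cos 196°); with |GN| = 24.7, N = (29.9, -30.2). Then |RN| = |N − R| = 30.3.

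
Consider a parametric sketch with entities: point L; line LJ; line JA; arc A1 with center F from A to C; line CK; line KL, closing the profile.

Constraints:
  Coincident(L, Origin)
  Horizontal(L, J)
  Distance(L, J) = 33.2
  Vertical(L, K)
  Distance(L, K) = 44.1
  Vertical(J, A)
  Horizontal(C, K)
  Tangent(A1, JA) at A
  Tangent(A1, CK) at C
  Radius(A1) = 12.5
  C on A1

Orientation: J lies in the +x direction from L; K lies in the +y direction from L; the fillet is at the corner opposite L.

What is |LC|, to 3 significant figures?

48.7

The virtual corner opposite L is at (33.2, 44.1). Since A1 is tangent to JA there, FA ⟂ JA and since A1 is tangent to CK there, FC ⟂ CK, with radius 12.5, so the center F sits 12.5 in from both sides at F = (20.7, 31.6). That places the tangent points at A = (33.2, 31.6) on JA and C = (20.7, 44.1) on CK. Then |LC| = |C − L| = 48.7.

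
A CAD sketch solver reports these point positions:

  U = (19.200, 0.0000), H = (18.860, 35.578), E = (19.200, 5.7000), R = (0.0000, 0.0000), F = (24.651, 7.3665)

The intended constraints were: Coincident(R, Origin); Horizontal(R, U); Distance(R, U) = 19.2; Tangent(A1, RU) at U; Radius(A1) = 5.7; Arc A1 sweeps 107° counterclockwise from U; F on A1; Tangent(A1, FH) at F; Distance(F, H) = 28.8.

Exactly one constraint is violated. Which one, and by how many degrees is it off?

Tangent(A1, FH) at F — off by 5.40°.

R = (0.00, 0.00) ✓; R.y = 0.00, U.y = 0.00 ✓; |RU| = 19.20 ✓; ∠(EU, UR) = 90.00° ✓; |EU| = 5.700 ✓; bearing(E→F) − bearing(E→U) = 107.0° ✓; |EF| = 5.700 ✓; ∠(EF, FH) = 95.40° ✗; |FH| = 28.80 ✓.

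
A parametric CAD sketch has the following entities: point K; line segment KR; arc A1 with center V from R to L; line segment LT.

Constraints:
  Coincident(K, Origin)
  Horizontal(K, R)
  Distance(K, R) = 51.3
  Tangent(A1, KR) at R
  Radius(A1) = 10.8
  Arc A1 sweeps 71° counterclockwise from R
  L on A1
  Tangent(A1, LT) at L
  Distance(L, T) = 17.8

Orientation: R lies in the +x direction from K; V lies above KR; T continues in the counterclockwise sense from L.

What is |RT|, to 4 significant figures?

28.94

K is at the origin; K and R share the same y with |KR| = 51.3 and R on the +x side, so R = (51.30, 0.000). Since A1 is tangent to KR there, VR ⟂ KR, so V = R + (0, 10.8) = (51.30, 10.80). On A1, R sits at bearing -90° from V; a 71° counterclockwise sweep puts L at bearing -19°, so L = V + 10.8·(cos -19°, sin -19°) = (61.51, 7.284). A1 meets LT tangentially, so VL is at right angles to LT, so LT runs along (−sin -19°, cos -19°); with |LT| = 17.8, T = (67.31, 24.11). Then |RT| = |T − R| = 28.94.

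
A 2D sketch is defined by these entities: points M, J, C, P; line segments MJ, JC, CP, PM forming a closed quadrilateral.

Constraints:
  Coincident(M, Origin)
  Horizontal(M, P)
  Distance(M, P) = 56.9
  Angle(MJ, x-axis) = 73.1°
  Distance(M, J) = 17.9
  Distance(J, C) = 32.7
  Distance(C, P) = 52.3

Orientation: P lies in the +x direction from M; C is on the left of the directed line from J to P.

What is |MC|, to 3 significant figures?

49.7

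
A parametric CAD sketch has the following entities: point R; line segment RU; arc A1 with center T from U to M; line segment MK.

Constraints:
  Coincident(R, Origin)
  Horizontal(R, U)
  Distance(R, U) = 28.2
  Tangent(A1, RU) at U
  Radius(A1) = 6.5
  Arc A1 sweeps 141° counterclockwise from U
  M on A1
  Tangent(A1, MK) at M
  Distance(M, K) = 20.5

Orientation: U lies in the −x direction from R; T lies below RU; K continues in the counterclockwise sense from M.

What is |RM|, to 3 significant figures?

34.3

Since A1 is tangent to RU there, TU ⟂ RU, so T = U + (0, -6.5) = (-28.2, -6.50). On A1, U sits at bearing 90° from T; a 141° counterclockwise sweep puts M at bearing 231°, so M = T + 6.5·(cos 231°, sin 231°) = (-32.3, -11.6). Then |RM| = |M − R| = 34.3.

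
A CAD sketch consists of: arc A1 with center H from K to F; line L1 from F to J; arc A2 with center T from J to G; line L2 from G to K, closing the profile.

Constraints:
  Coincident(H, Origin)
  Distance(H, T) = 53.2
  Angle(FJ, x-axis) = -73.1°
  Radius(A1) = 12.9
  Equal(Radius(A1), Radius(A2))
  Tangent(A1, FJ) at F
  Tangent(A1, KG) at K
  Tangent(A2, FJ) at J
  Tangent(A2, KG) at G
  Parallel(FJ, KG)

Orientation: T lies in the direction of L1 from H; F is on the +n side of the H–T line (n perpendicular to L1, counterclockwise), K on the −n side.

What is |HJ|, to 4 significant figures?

54.74

The slot axis is L1's direction at -73.1°, so u = (cos -73.1°, sin -73.1°) = (0.2907, -0.9568) and n = (−sin -73.1°, cos -73.1°) = (0.9568, 0.2907). H is at the origin and T lies 53.2 along u from H, so T = 53.2·u = (15.47, -50.90). Tangency of A1 to both parallel lines with radius 12.9 puts F and K at H ± 12.9·n: F = (12.34, 3.750), K = (-12.34, -3.750). Equal radii place J and G the same way about T: J = T + 12.9·n = (27.81, -47.15), G = T − 12.9·n = (3.122, -54.65). Then |HJ| = |J − H| = 54.74.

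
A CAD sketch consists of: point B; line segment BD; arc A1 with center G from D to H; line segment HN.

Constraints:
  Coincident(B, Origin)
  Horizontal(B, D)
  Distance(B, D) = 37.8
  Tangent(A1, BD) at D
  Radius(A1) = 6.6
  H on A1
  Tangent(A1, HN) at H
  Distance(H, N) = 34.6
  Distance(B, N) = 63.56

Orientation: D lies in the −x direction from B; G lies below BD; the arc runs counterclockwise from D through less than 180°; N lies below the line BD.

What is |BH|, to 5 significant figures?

44.677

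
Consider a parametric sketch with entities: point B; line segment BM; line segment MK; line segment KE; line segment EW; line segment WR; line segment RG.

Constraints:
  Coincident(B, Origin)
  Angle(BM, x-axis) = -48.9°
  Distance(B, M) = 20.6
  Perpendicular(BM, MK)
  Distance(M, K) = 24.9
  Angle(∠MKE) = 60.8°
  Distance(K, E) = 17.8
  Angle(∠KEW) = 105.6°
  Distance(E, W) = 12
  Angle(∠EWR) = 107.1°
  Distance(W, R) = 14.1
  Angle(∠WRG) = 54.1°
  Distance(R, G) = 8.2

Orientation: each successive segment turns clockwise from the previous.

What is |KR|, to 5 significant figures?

21.252

B is at the origin; BM runs at -48.9° with length 20.6, so M = (13.542, -15.523). BM is perpendicular to MK, so MK runs at -138.90°; with |MK| = 24.9, K = (-5.2218, -31.892). ∠MKE = 60.8° gives KE at 101.90° from the x-axis; with |KE| = 17.8, E = (-8.8922, -14.475). ∠KEW = 105.6° gives EW at 27.500° from the x-axis; with |EW| = 12.0, W = (1.7519, -8.9336). ∠EWR = 107.1° gives WR at -45.400° from the x-axis; with |WR| = 14.1, R = (11.652, -18.973). Then |KR| = |R − K| = 21.252.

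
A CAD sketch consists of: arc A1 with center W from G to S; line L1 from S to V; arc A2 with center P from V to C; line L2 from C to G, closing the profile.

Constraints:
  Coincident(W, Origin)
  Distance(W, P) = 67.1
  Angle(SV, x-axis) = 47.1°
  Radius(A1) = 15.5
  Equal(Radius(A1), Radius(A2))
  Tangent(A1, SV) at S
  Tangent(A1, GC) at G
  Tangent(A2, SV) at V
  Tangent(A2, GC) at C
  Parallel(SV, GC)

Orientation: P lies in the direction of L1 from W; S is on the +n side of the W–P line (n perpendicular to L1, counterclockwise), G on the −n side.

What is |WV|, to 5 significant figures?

68.867

Tangency of A1 to both parallel lines with radius 15.5 puts S and G at W ± 15.5·n: S = (-11.354, 10.551), G = (11.354, -10.551). Equal radii place V and C the same way about P: V = P + 15.5·n = (34.322, 59.705), C = P − 15.5·n = (57.031, 38.602). Then |WV| = |V − W| = 68.867.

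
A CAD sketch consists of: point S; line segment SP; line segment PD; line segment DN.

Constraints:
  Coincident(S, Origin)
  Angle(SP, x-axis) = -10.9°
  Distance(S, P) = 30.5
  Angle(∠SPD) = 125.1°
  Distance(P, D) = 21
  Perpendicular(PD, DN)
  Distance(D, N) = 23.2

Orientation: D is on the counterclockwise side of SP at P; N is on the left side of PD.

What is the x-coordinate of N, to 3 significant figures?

28.9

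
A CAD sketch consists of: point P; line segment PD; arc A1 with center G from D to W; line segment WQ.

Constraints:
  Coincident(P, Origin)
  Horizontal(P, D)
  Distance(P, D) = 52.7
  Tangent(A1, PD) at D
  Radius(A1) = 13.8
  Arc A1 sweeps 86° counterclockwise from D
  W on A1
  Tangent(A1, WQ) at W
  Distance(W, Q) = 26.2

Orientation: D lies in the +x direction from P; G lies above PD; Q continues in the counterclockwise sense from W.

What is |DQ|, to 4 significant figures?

41.98

On A1, D sits at bearing -90° from G; an 86° counterclockwise sweep puts W at bearing -4°, so W = G + 13.8·(cos -4°, sin -4°) = (66.47, 12.84). A1 meets WQ tangentially, so GW is at right angles to WQ, so WQ runs along (−sin -4°, cos -4°); with |WQ| = 26.2, Q = (68.29, 38.97). Then |DQ| = |Q − D| = 41.98.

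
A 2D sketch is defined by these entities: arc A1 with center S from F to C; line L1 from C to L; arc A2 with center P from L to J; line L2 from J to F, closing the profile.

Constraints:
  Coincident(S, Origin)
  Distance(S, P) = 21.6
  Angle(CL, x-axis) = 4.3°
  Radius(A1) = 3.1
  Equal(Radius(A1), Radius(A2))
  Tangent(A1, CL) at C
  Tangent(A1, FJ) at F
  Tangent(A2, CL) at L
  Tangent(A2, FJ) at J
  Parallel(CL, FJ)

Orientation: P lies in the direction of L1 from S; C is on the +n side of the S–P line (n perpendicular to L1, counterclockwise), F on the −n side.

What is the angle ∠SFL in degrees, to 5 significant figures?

73.985°

Tangency of A1 to both parallel lines with radius 3.1 puts C and F at S ± 3.1·n: C = (-0.23243, 3.0913), F = (0.23243, -3.0913). Equal radii place L and J the same way about P: L = P + 3.1·n = (21.307, 4.7108), J = P − 3.1·n = (21.772, -1.4717). Then cos ∠SFL = FS·FL / (|FS||FL|), giving 73.985°.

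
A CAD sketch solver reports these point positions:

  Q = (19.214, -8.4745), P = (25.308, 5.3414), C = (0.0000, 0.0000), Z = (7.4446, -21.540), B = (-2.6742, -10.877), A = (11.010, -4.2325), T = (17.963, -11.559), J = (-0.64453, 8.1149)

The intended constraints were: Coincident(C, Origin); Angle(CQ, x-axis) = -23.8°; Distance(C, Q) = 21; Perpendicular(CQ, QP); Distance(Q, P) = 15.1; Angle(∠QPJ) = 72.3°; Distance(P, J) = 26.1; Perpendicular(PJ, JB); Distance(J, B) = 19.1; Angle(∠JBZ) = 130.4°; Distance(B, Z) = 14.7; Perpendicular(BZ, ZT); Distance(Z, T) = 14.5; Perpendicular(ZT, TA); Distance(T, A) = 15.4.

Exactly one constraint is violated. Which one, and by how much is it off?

Distance(T, A) = 15.4 — off by 5.30.

C = (0.00, 0.00) ✓; CQ at -23.80° ✓; |CQ| = 21.00 ✓; ∠(CQ, QP) = 90.00° ✓; |QP| = 15.10 ✓; ∠QPJ = 72.30° ✓; |PJ| = 26.10 ✓; ∠(PJ, JB) = 90.00° ✓; |JB| = 19.10 ✓; ∠JBZ = 130.4° ✓; |BZ| = 14.70 ✓; ∠(BZ, ZT) = 90.00° ✓; |ZT| = 14.50 ✓; ∠(ZT, TA) = 90.00° ✓; |TA| = 10.10 ✗.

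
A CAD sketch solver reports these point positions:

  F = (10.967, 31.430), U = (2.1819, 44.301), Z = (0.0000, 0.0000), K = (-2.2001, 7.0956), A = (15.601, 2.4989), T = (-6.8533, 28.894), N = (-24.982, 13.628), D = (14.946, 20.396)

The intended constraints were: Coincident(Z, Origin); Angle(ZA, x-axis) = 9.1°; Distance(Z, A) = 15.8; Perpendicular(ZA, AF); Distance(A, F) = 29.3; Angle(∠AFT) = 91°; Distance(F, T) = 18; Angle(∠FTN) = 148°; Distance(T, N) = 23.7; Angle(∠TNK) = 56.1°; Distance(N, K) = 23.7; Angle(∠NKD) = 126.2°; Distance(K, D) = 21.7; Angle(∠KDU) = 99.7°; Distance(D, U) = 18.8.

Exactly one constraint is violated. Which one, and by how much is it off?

Distance(D, U) = 18.8 — off by 8.30.

Z = (0.00, 0.00) ✓; ZA at 9.100° ✓; |ZA| = 15.80 ✓; ∠(ZA, AF) = 90.00° ✓; |AF| = 29.30 ✓; ∠AFT = 91.00° ✓; |FT| = 18.00 ✓; ∠FTN = 148.0° ✓; |TN| = 23.70 ✓; ∠TNK = 56.10° ✓; |NK| = 23.70 ✓; ∠NKD = 126.2° ✓; |KD| = 21.70 ✓; ∠KDU = 99.70° ✓; |DU| = 27.10 ✗.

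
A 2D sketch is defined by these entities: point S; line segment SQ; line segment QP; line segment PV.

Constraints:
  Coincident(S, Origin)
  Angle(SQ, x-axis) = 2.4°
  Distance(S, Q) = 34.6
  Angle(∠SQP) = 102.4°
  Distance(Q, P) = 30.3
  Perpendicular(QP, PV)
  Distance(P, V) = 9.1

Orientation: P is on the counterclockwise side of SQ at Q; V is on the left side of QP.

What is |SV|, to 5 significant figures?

45.092

∠SQP = 102.4°, so QP runs at 2.4° + (180° − 102.4°) = 80.000° from the x-axis; with |QP| = 30.3, P = Q + 30.3·(cos 80.000°, sin 80.000°) = (39.831, 31.289). The perpendicularity gives PV at right angles to QP; with |PV| = 9.1 on the left of QP, V = P + 9.1·(-0.98481, 0.17365) = (30.869, 32.869). Then |SV| = |V − S| = 45.092.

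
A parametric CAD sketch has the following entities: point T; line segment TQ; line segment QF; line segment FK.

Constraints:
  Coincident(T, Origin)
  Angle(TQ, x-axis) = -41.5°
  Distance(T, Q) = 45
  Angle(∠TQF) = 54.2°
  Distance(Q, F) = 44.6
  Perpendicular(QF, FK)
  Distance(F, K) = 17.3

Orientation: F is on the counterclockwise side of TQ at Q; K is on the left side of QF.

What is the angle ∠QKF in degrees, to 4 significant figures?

68.80°

T is at the origin; TQ runs at -41.5° with length 45.0, so Q = 45.0·(cos -41.5°, sin -41.5°) = (33.70, -29.82). ∠TQF = 54.2°, so QF runs at -41.5° + (180° − 54.2°) = 84.30° from the x-axis; with |QF| = 44.6, F = Q + 44.6·(cos 84.30°, sin 84.30°) = (38.13, 14.56). QF is perpendicular to FK; with |FK| = 17.3 on the left of QF, K = F + 17.3·(-0.9951, 0.09932) = (20.92, 16.28). Then cos ∠QKF = KQ·KF / (|KQ||KF|), giving 68.80°.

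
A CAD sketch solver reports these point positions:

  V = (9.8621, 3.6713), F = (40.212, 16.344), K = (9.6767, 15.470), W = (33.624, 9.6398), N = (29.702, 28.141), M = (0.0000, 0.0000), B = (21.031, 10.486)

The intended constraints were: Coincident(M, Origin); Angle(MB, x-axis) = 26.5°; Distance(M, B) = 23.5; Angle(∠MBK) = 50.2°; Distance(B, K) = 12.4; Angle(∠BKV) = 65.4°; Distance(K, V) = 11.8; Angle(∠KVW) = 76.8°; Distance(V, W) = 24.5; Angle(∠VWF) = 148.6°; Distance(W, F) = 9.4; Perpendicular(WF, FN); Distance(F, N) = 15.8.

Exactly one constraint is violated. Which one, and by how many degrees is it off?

Perpendicular(WF, FN) — off by 3.80°.

M = (0.00, 0.00) ✓; MB at 26.50° ✓; |MB| = 23.50 ✓; ∠MBK = 50.20° ✓; |BK| = 12.40 ✓; ∠BKV = 65.40° ✓; |KV| = 11.80 ✓; ∠KVW = 76.80° ✓; |VW| = 24.50 ✓; ∠VWF = 148.6° ✓; |WF| = 9.399 ✓; ∠(WF, FN) = 86.20° ✗; |FN| = 15.80 ✓.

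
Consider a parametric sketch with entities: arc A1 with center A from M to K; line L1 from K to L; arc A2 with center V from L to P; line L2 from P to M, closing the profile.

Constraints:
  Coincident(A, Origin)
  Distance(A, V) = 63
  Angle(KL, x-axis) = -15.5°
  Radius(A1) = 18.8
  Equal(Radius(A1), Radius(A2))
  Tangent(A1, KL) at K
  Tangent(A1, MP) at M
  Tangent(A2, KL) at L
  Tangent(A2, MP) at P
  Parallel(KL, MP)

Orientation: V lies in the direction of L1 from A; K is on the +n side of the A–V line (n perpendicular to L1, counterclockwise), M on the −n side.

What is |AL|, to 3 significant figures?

65.7

The slot axis is L1's direction at -15.5°, so u = (cos -15.5°, sin -15.5°) = (0.964, -0.267) and n = (−sin -15.5°, cos -15.5°) = (0.267, 0.964). A is at the origin and V lies 63.0 along u from A, so V = 63.0·u = (60.7, -16.8). Tangency of A1 to both parallel lines with radius 18.8 puts K and M at A ± 18.8·n: K = (5.02, 18.1), M = (-5.02, -18.1). Equal radii place L and P the same way about V: L = V + 18.8·n = (65.7, 1.28), P = V − 18.8·n = (55.7, -35.0). Then |AL| = |L − A| = 65.7.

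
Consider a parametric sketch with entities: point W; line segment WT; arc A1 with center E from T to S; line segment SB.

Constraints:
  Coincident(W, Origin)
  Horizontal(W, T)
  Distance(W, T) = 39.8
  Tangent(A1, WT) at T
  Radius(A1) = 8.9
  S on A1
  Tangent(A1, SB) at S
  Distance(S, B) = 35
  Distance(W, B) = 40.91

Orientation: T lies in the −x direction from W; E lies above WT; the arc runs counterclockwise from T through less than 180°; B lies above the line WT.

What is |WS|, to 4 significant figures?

32.12

W is at the origin; WT is horizontal with |WT| = 39.8 and T on the −x side, so T = (-39.80, 0.000). Since A1 is tangent to WT there, ET ⟂ WT, so E = T + (0, 8.9) = (-39.80, 8.900). Since ES ⟂ SB (tangency), |EB| = √(8.9² + 35.0²) = 36.11 regardless of where S sits on A1. So B lies on both circle(W, 40.91) and circle(E, 36.11); the above-WT intersection is B = (-17.24, 37.10). S is the foot of the tangent from B: S = (-31.69, 5.224).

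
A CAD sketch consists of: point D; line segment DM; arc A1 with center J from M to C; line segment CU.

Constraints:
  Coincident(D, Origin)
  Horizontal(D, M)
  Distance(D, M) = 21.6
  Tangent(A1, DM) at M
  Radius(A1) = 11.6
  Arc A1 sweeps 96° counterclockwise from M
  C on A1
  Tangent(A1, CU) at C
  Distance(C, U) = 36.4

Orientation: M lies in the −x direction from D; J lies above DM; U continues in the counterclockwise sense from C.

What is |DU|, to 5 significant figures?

50.937

On A1, M sits at bearing -90° from J; a 96° counterclockwise sweep puts C at bearing 6°, so C = J + 11.6·(cos 6°, sin 6°) = (-10.064, 12.813). Since A1 is tangent to CU there, JC ⟂ CU, so CU runs along (−sin 6°, cos 6°); with |CU| = 36.4, U = (-13.868, 49.013). Then |DU| = |U − D| = 50.937.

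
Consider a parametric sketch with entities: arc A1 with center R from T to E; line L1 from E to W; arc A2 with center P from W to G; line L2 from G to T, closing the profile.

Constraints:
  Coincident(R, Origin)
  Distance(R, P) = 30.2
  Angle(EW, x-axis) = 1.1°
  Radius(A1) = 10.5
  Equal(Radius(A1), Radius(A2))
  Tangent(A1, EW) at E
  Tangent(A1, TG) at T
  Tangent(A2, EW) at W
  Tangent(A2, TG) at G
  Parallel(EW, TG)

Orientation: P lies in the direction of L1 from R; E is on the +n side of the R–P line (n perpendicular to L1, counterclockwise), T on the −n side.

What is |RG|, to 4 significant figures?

31.97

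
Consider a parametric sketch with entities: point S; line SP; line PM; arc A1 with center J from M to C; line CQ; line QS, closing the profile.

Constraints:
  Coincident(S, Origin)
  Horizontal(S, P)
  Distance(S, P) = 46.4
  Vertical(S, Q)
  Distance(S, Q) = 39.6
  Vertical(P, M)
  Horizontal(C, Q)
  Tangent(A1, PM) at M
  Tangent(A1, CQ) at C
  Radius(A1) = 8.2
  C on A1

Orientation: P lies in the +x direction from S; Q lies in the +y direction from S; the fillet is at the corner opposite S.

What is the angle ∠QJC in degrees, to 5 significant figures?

77.885°

S is at the origin; S and P share the same y with |SP| = 46.4 and P on the +x side, so P = (46.400, 0.0000). SQ is vertical with |SQ| = 39.6 and Q on the +y side, so Q = (0.0000, 39.600). The virtual corner opposite S is at (46.400, 39.600). Since A1 is tangent to PM there, JM ⟂ PM and A1 meets CQ tangentially, so JC is at right angles to CQ, with radius 8.2, so the center J sits 8.2 in from both sides at J = (38.200, 31.400). That places the tangent points at M = (46.400, 31.400) on PM and C = (38.200, 39.600) on CQ. Then cos ∠QJC = JQ·JC / (|JQ||JC|), giving 77.885°.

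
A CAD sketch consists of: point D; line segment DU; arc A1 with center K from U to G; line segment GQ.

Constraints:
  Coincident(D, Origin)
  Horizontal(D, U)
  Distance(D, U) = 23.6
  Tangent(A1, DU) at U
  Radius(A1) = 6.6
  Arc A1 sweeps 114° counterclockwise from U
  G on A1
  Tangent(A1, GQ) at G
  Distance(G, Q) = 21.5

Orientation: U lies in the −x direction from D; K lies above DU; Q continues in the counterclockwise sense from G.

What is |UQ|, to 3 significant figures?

29.1

D is at the origin; DU is horizontal with |DU| = 23.6 and U on the −x side, so U = (-23.6, 0.00). Tangency of A1 to DU means the radius KU is perpendicular to DU, so K = U + (0, 6.6) = (-23.6, 6.60). On A1, U sits at bearing -90° from K; a 114° counterclockwise sweep puts G at bearing 24°, so G = K + 6.6·(cos 24°, sin 24°) = (-17.6, 9.28). A1 meets GQ tangentially, so KG is at right angles to GQ, so GQ runs along (−sin 24°, cos 24°); with |GQ| = 21.5, Q = (-26.3, 28.9). Then |UQ| = |Q − U| = 29.1.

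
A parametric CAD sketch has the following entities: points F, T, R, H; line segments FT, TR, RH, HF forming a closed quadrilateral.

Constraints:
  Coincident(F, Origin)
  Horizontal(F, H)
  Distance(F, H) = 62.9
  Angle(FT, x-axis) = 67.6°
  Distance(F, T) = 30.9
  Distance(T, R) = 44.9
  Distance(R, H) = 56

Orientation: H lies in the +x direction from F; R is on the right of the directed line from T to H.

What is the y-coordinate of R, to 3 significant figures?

-16.3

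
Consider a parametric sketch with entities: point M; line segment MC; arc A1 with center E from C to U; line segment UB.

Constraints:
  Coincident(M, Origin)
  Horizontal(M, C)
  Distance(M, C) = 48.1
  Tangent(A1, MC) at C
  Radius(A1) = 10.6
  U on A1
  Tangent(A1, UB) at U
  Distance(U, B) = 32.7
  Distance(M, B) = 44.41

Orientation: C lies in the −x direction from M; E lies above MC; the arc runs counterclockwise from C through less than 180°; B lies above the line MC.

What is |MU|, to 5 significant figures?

38.898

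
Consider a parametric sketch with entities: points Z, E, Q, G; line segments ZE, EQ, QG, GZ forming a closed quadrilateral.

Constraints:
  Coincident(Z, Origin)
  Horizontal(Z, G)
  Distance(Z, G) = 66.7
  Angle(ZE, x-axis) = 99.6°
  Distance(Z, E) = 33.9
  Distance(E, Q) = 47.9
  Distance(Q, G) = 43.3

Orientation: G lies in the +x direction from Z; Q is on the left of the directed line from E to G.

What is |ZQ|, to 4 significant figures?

55.27

Checks: |EQ| = 47.90 ✓; |QG| = 43.30 ✓.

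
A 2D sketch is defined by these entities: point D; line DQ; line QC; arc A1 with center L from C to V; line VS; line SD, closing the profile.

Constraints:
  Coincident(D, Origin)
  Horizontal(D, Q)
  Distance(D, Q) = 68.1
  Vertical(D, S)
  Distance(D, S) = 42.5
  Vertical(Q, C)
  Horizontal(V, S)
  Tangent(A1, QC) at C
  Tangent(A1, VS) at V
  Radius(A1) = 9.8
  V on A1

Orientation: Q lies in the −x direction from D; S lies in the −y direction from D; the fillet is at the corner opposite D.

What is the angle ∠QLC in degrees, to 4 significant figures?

73.32°

The virtual corner opposite D is at (-68.10, -42.50). Since A1 is tangent to QC there, LC ⟂ QC and the tangent condition forces LV to be normal to VS, with radius 9.8, so the center L sits 9.8 in from both sides at L = (-58.30, -32.70). That places the tangent points at C = (-68.10, -32.70) on QC and V = (-58.30, -42.50) on VS. Then cos ∠QLC = LQ·LC / (|LQ||LC|), giving 73.32°.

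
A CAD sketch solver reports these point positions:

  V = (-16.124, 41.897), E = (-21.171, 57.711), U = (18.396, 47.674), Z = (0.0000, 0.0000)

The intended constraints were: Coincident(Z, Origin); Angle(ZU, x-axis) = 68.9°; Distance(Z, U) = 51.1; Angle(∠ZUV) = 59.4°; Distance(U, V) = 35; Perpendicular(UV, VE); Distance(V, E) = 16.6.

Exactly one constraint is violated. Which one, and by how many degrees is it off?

Perpendicular(UV, VE) — off by 8.20°.

Z = (0.00, 0.00) ✓; ZU at 68.90° ✓; |ZU| = 51.10 ✓; ∠ZUV = 59.40° ✓; |UV| = 35.00 ✓; ∠(UV, VE) = 81.80° ✗; |VE| = 16.60 ✓.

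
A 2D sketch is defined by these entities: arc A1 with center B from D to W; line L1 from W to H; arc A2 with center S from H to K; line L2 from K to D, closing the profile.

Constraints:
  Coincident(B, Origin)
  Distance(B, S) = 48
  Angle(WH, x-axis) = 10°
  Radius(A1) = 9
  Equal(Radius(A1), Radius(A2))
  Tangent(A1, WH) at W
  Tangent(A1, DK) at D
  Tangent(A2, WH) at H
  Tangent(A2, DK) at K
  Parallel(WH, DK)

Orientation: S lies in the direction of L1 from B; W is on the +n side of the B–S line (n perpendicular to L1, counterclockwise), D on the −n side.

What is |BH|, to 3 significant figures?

48.8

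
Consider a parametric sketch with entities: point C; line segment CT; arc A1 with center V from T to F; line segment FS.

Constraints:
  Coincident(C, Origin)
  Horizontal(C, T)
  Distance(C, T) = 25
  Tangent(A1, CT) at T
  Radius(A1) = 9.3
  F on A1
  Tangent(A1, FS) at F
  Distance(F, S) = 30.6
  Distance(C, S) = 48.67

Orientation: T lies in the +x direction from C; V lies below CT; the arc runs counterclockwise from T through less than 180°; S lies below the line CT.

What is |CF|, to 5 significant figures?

20.272

C is at the origin; C and T share the same y with |CT| = 25.0 and T on the +x side, so T = (25.000, 0.0000). The tangent condition forces VT to be normal to CT, so V = T + (0, -9.3) = (25.000, -9.3000). Since VF ⟂ FS (tangency), |VS| = √(9.3² + 30.6²) = 31.982 regardless of where F sits on A1. So S lies on both circle(C, 48.67) and circle(V, 31.982); the below-CT intersection is S = (25.795, -41.272). F is the foot of the tangent from S: F = (16.172, -12.225).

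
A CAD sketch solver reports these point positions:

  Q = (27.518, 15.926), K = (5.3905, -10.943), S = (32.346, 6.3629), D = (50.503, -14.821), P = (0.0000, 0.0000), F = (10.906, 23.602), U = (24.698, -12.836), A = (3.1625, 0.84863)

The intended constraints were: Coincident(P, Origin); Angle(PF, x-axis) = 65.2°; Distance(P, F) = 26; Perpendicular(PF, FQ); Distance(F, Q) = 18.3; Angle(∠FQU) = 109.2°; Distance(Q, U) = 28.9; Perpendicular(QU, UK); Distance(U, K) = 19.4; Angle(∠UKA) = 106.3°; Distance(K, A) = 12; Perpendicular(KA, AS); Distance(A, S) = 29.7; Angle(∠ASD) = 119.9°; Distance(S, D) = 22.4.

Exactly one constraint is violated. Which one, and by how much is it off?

Distance(S, D) = 22.4 — off by 5.50.

P = (0.00, 0.00) ✓; PF at 65.20° ✓; |PF| = 26.00 ✓; ∠(PF, FQ) = 90.00° ✓; |FQ| = 18.30 ✓; ∠FQU = 109.2° ✓; |QU| = 28.90 ✓; ∠(QU, UK) = 90.00° ✓; |UK| = 19.40 ✓; ∠UKA = 106.3° ✓; |KA| = 12.00 ✓; ∠(KA, AS) = 90.00° ✓; |AS| = 29.70 ✓; ∠ASD = 119.9° ✓; |SD| = 27.90 ✗.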